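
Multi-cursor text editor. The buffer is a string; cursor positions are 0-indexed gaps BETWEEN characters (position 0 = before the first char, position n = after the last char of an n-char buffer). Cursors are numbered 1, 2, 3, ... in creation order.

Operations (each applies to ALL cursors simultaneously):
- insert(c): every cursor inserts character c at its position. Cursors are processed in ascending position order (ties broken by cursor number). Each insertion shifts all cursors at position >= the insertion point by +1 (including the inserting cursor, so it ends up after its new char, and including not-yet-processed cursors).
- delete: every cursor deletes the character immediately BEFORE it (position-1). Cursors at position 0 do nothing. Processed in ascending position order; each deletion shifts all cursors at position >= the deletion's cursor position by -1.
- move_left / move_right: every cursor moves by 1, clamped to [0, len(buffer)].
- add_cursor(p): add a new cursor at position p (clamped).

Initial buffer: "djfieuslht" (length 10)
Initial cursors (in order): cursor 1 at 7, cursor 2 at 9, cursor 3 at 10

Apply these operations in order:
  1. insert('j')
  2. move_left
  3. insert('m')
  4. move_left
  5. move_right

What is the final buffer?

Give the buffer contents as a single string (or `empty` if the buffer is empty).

After op 1 (insert('j')): buffer="djfieusjlhjtj" (len 13), cursors c1@8 c2@11 c3@13, authorship .......1..2.3
After op 2 (move_left): buffer="djfieusjlhjtj" (len 13), cursors c1@7 c2@10 c3@12, authorship .......1..2.3
After op 3 (insert('m')): buffer="djfieusmjlhmjtmj" (len 16), cursors c1@8 c2@12 c3@15, authorship .......11..22.33
After op 4 (move_left): buffer="djfieusmjlhmjtmj" (len 16), cursors c1@7 c2@11 c3@14, authorship .......11..22.33
After op 5 (move_right): buffer="djfieusmjlhmjtmj" (len 16), cursors c1@8 c2@12 c3@15, authorship .......11..22.33

Answer: djfieusmjlhmjtmj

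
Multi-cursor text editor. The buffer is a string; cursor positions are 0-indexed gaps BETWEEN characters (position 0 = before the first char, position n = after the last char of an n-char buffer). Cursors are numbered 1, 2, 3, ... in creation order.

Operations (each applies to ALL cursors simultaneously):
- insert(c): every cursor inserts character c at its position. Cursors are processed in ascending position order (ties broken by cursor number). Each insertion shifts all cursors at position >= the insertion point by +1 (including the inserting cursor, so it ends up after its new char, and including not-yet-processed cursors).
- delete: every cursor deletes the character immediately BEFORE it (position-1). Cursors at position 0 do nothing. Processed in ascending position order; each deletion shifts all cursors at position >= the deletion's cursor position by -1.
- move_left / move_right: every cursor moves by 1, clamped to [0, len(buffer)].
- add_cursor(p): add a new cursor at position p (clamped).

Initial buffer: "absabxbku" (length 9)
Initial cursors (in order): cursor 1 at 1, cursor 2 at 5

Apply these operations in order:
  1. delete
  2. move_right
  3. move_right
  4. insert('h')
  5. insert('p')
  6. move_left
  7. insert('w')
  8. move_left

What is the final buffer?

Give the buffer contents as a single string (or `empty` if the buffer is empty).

Answer: bshwpaxbhwpku

Derivation:
After op 1 (delete): buffer="bsaxbku" (len 7), cursors c1@0 c2@3, authorship .......
After op 2 (move_right): buffer="bsaxbku" (len 7), cursors c1@1 c2@4, authorship .......
After op 3 (move_right): buffer="bsaxbku" (len 7), cursors c1@2 c2@5, authorship .......
After op 4 (insert('h')): buffer="bshaxbhku" (len 9), cursors c1@3 c2@7, authorship ..1...2..
After op 5 (insert('p')): buffer="bshpaxbhpku" (len 11), cursors c1@4 c2@9, authorship ..11...22..
After op 6 (move_left): buffer="bshpaxbhpku" (len 11), cursors c1@3 c2@8, authorship ..11...22..
After op 7 (insert('w')): buffer="bshwpaxbhwpku" (len 13), cursors c1@4 c2@10, authorship ..111...222..
After op 8 (move_left): buffer="bshwpaxbhwpku" (len 13), cursors c1@3 c2@9, authorship ..111...222..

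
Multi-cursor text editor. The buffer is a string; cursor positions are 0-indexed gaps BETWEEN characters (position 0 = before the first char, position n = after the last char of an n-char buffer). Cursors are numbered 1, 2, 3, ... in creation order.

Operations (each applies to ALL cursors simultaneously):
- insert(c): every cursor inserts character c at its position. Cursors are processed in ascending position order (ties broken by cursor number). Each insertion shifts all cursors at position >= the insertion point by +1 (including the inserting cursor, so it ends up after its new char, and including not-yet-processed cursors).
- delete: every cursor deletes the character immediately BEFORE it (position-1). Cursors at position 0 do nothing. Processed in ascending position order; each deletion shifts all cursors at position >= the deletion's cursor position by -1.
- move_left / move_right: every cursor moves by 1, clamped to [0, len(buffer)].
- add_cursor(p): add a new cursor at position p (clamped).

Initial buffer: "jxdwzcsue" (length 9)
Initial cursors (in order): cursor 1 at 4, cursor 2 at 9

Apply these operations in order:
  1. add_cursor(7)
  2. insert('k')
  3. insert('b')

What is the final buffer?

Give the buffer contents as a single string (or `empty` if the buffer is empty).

Answer: jxdwkbzcskbuekb

Derivation:
After op 1 (add_cursor(7)): buffer="jxdwzcsue" (len 9), cursors c1@4 c3@7 c2@9, authorship .........
After op 2 (insert('k')): buffer="jxdwkzcskuek" (len 12), cursors c1@5 c3@9 c2@12, authorship ....1...3..2
After op 3 (insert('b')): buffer="jxdwkbzcskbuekb" (len 15), cursors c1@6 c3@11 c2@15, authorship ....11...33..22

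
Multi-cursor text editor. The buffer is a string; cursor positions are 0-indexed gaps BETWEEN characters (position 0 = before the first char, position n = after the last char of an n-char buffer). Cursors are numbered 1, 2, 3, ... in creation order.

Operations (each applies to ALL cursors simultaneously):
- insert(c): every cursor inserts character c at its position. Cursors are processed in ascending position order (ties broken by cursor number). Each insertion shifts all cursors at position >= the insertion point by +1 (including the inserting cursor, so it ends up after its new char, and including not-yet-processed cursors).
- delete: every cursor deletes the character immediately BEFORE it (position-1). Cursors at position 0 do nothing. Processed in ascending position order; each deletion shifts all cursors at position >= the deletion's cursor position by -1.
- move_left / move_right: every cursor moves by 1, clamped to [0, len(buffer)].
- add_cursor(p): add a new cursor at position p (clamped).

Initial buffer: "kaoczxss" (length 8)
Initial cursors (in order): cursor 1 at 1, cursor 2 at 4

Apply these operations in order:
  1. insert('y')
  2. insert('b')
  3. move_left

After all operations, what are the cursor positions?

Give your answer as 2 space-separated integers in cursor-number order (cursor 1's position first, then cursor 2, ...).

After op 1 (insert('y')): buffer="kyaocyzxss" (len 10), cursors c1@2 c2@6, authorship .1...2....
After op 2 (insert('b')): buffer="kybaocybzxss" (len 12), cursors c1@3 c2@8, authorship .11...22....
After op 3 (move_left): buffer="kybaocybzxss" (len 12), cursors c1@2 c2@7, authorship .11...22....

Answer: 2 7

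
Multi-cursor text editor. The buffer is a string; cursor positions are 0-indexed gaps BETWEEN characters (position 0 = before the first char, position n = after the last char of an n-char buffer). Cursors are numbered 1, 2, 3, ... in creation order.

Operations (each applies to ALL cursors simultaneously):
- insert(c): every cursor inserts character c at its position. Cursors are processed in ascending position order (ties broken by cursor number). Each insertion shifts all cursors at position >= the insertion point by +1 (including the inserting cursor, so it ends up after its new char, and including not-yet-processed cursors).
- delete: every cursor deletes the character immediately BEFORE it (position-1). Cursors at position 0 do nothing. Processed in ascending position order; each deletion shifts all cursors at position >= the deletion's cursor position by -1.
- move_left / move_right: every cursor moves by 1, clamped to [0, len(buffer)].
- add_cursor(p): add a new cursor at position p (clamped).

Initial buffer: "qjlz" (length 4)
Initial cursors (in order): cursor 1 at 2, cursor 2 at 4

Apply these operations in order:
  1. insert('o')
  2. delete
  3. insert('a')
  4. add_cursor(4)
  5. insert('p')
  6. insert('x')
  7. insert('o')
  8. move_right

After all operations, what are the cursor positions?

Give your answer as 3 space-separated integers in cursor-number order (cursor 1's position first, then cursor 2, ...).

Answer: 7 15 11

Derivation:
After op 1 (insert('o')): buffer="qjolzo" (len 6), cursors c1@3 c2@6, authorship ..1..2
After op 2 (delete): buffer="qjlz" (len 4), cursors c1@2 c2@4, authorship ....
After op 3 (insert('a')): buffer="qjalza" (len 6), cursors c1@3 c2@6, authorship ..1..2
After op 4 (add_cursor(4)): buffer="qjalza" (len 6), cursors c1@3 c3@4 c2@6, authorship ..1..2
After op 5 (insert('p')): buffer="qjaplpzap" (len 9), cursors c1@4 c3@6 c2@9, authorship ..11.3.22
After op 6 (insert('x')): buffer="qjapxlpxzapx" (len 12), cursors c1@5 c3@8 c2@12, authorship ..111.33.222
After op 7 (insert('o')): buffer="qjapxolpxozapxo" (len 15), cursors c1@6 c3@10 c2@15, authorship ..1111.333.2222
After op 8 (move_right): buffer="qjapxolpxozapxo" (len 15), cursors c1@7 c3@11 c2@15, authorship ..1111.333.2222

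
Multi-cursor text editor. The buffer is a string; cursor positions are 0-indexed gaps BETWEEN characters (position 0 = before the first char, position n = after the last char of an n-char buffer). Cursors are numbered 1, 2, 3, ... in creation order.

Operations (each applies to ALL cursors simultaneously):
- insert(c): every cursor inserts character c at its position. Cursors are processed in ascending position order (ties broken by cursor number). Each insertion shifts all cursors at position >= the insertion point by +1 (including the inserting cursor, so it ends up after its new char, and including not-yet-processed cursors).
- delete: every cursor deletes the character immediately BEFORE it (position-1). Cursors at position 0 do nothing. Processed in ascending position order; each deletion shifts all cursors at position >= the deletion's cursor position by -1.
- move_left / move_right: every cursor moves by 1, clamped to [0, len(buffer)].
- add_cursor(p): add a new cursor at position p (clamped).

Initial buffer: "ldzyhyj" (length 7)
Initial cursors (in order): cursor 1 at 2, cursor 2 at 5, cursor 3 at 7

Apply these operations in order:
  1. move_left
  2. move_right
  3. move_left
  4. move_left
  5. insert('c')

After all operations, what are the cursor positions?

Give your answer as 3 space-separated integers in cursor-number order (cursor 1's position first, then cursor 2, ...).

Answer: 1 5 8

Derivation:
After op 1 (move_left): buffer="ldzyhyj" (len 7), cursors c1@1 c2@4 c3@6, authorship .......
After op 2 (move_right): buffer="ldzyhyj" (len 7), cursors c1@2 c2@5 c3@7, authorship .......
After op 3 (move_left): buffer="ldzyhyj" (len 7), cursors c1@1 c2@4 c3@6, authorship .......
After op 4 (move_left): buffer="ldzyhyj" (len 7), cursors c1@0 c2@3 c3@5, authorship .......
After op 5 (insert('c')): buffer="cldzcyhcyj" (len 10), cursors c1@1 c2@5 c3@8, authorship 1...2..3..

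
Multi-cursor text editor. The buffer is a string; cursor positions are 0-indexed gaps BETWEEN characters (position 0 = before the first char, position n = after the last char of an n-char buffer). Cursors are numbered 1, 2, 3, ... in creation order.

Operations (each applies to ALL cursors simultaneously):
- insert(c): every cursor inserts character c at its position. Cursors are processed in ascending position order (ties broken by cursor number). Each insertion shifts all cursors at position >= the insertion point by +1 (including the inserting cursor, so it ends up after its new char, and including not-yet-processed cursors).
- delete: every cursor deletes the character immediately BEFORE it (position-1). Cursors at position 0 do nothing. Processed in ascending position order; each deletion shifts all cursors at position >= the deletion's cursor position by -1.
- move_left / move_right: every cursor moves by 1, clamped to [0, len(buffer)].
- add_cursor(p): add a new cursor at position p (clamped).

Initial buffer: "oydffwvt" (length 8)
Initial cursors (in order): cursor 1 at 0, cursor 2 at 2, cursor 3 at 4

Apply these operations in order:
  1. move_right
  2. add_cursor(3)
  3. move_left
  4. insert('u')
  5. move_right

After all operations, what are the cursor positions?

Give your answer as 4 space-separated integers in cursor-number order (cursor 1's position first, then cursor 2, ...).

After op 1 (move_right): buffer="oydffwvt" (len 8), cursors c1@1 c2@3 c3@5, authorship ........
After op 2 (add_cursor(3)): buffer="oydffwvt" (len 8), cursors c1@1 c2@3 c4@3 c3@5, authorship ........
After op 3 (move_left): buffer="oydffwvt" (len 8), cursors c1@0 c2@2 c4@2 c3@4, authorship ........
After op 4 (insert('u')): buffer="uoyuudfufwvt" (len 12), cursors c1@1 c2@5 c4@5 c3@8, authorship 1..24..3....
After op 5 (move_right): buffer="uoyuudfufwvt" (len 12), cursors c1@2 c2@6 c4@6 c3@9, authorship 1..24..3....

Answer: 2 6 9 6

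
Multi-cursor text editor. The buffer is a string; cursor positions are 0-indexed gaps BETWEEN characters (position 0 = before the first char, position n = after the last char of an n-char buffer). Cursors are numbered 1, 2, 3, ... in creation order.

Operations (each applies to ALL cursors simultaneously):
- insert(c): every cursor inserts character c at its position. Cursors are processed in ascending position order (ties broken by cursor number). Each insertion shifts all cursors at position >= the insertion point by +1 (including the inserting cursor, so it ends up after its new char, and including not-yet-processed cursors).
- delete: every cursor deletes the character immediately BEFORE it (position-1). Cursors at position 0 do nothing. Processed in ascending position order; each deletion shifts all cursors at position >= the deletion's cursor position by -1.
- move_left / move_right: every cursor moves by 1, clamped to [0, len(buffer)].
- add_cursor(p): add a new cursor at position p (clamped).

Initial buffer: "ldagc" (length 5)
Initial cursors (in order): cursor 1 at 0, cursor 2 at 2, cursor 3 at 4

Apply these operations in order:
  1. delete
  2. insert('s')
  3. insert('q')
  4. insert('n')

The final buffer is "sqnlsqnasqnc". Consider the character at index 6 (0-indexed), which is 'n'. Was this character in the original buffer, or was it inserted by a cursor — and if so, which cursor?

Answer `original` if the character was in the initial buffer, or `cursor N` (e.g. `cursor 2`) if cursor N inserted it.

Answer: cursor 2

Derivation:
After op 1 (delete): buffer="lac" (len 3), cursors c1@0 c2@1 c3@2, authorship ...
After op 2 (insert('s')): buffer="slsasc" (len 6), cursors c1@1 c2@3 c3@5, authorship 1.2.3.
After op 3 (insert('q')): buffer="sqlsqasqc" (len 9), cursors c1@2 c2@5 c3@8, authorship 11.22.33.
After op 4 (insert('n')): buffer="sqnlsqnasqnc" (len 12), cursors c1@3 c2@7 c3@11, authorship 111.222.333.
Authorship (.=original, N=cursor N): 1 1 1 . 2 2 2 . 3 3 3 .
Index 6: author = 2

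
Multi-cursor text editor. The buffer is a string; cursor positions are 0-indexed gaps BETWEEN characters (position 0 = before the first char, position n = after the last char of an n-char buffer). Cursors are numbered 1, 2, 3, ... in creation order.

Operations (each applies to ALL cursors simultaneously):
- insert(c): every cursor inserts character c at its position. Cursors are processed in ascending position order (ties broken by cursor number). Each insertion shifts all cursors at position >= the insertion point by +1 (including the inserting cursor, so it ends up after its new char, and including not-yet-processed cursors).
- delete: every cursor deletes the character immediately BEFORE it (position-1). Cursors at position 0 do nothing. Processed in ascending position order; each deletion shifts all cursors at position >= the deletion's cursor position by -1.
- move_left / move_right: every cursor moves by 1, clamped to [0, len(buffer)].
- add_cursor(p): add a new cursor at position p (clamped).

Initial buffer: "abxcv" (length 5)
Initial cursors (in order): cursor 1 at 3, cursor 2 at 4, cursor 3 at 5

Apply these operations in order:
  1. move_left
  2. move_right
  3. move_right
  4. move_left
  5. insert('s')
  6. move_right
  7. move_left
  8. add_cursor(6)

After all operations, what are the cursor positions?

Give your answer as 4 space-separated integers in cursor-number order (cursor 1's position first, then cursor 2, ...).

Answer: 4 7 7 6

Derivation:
After op 1 (move_left): buffer="abxcv" (len 5), cursors c1@2 c2@3 c3@4, authorship .....
After op 2 (move_right): buffer="abxcv" (len 5), cursors c1@3 c2@4 c3@5, authorship .....
After op 3 (move_right): buffer="abxcv" (len 5), cursors c1@4 c2@5 c3@5, authorship .....
After op 4 (move_left): buffer="abxcv" (len 5), cursors c1@3 c2@4 c3@4, authorship .....
After op 5 (insert('s')): buffer="abxscssv" (len 8), cursors c1@4 c2@7 c3@7, authorship ...1.23.
After op 6 (move_right): buffer="abxscssv" (len 8), cursors c1@5 c2@8 c3@8, authorship ...1.23.
After op 7 (move_left): buffer="abxscssv" (len 8), cursors c1@4 c2@7 c3@7, authorship ...1.23.
After op 8 (add_cursor(6)): buffer="abxscssv" (len 8), cursors c1@4 c4@6 c2@7 c3@7, authorship ...1.23.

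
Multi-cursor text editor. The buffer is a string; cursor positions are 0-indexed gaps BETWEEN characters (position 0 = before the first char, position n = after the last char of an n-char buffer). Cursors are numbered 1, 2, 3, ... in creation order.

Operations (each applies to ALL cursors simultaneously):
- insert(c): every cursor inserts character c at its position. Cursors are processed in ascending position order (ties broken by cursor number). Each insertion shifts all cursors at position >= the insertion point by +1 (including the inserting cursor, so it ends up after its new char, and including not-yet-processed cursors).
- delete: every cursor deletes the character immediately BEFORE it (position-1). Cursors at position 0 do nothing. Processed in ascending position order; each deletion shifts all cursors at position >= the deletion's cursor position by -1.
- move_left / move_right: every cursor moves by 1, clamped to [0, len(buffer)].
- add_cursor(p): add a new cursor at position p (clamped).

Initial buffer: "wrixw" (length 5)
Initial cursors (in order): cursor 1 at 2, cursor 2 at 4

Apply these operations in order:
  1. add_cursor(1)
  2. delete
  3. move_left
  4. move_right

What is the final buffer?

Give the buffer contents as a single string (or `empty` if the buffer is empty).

Answer: iw

Derivation:
After op 1 (add_cursor(1)): buffer="wrixw" (len 5), cursors c3@1 c1@2 c2@4, authorship .....
After op 2 (delete): buffer="iw" (len 2), cursors c1@0 c3@0 c2@1, authorship ..
After op 3 (move_left): buffer="iw" (len 2), cursors c1@0 c2@0 c3@0, authorship ..
After op 4 (move_right): buffer="iw" (len 2), cursors c1@1 c2@1 c3@1, authorship ..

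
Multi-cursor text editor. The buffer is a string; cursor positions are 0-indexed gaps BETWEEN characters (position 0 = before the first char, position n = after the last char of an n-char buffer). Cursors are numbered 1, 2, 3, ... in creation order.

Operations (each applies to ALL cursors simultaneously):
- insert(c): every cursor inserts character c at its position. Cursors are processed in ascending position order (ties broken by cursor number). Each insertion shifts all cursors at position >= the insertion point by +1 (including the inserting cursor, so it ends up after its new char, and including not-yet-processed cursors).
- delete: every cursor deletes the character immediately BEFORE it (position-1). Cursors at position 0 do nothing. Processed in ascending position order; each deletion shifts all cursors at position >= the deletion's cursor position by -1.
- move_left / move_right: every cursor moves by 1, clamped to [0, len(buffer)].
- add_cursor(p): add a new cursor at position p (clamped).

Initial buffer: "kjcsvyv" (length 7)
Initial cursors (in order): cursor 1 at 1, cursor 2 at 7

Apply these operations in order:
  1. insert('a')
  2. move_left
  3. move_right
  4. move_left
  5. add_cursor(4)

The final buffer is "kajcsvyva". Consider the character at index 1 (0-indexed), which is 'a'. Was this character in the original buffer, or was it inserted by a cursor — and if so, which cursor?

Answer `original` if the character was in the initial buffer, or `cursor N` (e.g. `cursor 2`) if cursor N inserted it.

Answer: cursor 1

Derivation:
After op 1 (insert('a')): buffer="kajcsvyva" (len 9), cursors c1@2 c2@9, authorship .1......2
After op 2 (move_left): buffer="kajcsvyva" (len 9), cursors c1@1 c2@8, authorship .1......2
After op 3 (move_right): buffer="kajcsvyva" (len 9), cursors c1@2 c2@9, authorship .1......2
After op 4 (move_left): buffer="kajcsvyva" (len 9), cursors c1@1 c2@8, authorship .1......2
After op 5 (add_cursor(4)): buffer="kajcsvyva" (len 9), cursors c1@1 c3@4 c2@8, authorship .1......2
Authorship (.=original, N=cursor N): . 1 . . . . . . 2
Index 1: author = 1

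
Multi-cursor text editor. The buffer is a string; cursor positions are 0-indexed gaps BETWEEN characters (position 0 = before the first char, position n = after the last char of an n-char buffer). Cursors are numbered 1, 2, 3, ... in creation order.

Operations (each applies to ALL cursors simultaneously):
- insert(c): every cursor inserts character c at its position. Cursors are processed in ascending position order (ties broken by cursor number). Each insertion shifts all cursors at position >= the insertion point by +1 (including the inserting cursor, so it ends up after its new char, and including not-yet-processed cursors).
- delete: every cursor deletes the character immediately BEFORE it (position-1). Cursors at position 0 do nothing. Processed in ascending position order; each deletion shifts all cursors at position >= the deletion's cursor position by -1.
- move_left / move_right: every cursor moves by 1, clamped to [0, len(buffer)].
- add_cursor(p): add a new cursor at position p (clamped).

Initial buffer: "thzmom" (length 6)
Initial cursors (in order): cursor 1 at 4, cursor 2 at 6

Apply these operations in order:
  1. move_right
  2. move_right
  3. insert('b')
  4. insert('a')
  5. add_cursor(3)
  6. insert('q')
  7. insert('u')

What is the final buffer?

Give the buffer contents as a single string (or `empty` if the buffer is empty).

Answer: thzqumombbaaqquu

Derivation:
After op 1 (move_right): buffer="thzmom" (len 6), cursors c1@5 c2@6, authorship ......
After op 2 (move_right): buffer="thzmom" (len 6), cursors c1@6 c2@6, authorship ......
After op 3 (insert('b')): buffer="thzmombb" (len 8), cursors c1@8 c2@8, authorship ......12
After op 4 (insert('a')): buffer="thzmombbaa" (len 10), cursors c1@10 c2@10, authorship ......1212
After op 5 (add_cursor(3)): buffer="thzmombbaa" (len 10), cursors c3@3 c1@10 c2@10, authorship ......1212
After op 6 (insert('q')): buffer="thzqmombbaaqq" (len 13), cursors c3@4 c1@13 c2@13, authorship ...3...121212
After op 7 (insert('u')): buffer="thzqumombbaaqquu" (len 16), cursors c3@5 c1@16 c2@16, authorship ...33...12121212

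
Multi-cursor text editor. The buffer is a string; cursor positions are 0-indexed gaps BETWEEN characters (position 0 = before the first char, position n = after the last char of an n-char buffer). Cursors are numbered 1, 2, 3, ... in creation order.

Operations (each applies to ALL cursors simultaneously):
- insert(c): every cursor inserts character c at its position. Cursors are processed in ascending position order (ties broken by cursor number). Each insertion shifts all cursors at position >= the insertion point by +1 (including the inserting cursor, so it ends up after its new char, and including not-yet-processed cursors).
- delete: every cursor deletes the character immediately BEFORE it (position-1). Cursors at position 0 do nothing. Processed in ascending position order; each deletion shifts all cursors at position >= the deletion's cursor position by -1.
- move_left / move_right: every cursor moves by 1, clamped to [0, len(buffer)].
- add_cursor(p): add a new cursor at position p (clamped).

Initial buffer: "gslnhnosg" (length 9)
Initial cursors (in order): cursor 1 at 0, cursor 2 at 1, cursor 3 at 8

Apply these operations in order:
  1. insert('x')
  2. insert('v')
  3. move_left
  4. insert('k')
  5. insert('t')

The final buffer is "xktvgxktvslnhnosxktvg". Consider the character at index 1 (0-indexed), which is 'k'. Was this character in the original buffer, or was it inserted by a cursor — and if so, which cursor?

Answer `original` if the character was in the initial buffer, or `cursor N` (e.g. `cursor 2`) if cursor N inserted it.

Answer: cursor 1

Derivation:
After op 1 (insert('x')): buffer="xgxslnhnosxg" (len 12), cursors c1@1 c2@3 c3@11, authorship 1.2.......3.
After op 2 (insert('v')): buffer="xvgxvslnhnosxvg" (len 15), cursors c1@2 c2@5 c3@14, authorship 11.22.......33.
After op 3 (move_left): buffer="xvgxvslnhnosxvg" (len 15), cursors c1@1 c2@4 c3@13, authorship 11.22.......33.
After op 4 (insert('k')): buffer="xkvgxkvslnhnosxkvg" (len 18), cursors c1@2 c2@6 c3@16, authorship 111.222.......333.
After op 5 (insert('t')): buffer="xktvgxktvslnhnosxktvg" (len 21), cursors c1@3 c2@8 c3@19, authorship 1111.2222.......3333.
Authorship (.=original, N=cursor N): 1 1 1 1 . 2 2 2 2 . . . . . . . 3 3 3 3 .
Index 1: author = 1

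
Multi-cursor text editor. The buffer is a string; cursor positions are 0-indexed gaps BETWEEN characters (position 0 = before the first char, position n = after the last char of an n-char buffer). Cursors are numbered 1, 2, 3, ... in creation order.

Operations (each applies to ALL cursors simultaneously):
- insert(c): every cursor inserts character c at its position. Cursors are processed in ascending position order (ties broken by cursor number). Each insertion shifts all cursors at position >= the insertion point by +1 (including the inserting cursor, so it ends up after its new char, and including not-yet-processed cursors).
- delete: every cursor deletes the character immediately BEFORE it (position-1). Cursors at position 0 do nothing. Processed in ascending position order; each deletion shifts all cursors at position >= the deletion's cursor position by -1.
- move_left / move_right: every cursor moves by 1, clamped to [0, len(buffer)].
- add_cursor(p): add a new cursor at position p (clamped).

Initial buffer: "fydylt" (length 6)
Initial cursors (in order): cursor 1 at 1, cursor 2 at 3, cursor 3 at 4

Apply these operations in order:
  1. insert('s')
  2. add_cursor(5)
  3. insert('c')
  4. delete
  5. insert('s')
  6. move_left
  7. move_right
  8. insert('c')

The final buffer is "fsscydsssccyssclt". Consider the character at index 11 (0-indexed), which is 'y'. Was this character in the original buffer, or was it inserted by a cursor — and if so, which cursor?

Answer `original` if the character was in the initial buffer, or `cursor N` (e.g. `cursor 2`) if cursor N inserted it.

After op 1 (insert('s')): buffer="fsydsyslt" (len 9), cursors c1@2 c2@5 c3@7, authorship .1..2.3..
After op 2 (add_cursor(5)): buffer="fsydsyslt" (len 9), cursors c1@2 c2@5 c4@5 c3@7, authorship .1..2.3..
After op 3 (insert('c')): buffer="fscydsccysclt" (len 13), cursors c1@3 c2@8 c4@8 c3@11, authorship .11..224.33..
After op 4 (delete): buffer="fsydsyslt" (len 9), cursors c1@2 c2@5 c4@5 c3@7, authorship .1..2.3..
After op 5 (insert('s')): buffer="fssydsssysslt" (len 13), cursors c1@3 c2@8 c4@8 c3@11, authorship .11..224.33..
After op 6 (move_left): buffer="fssydsssysslt" (len 13), cursors c1@2 c2@7 c4@7 c3@10, authorship .11..224.33..
After op 7 (move_right): buffer="fssydsssysslt" (len 13), cursors c1@3 c2@8 c4@8 c3@11, authorship .11..224.33..
After op 8 (insert('c')): buffer="fsscydsssccyssclt" (len 17), cursors c1@4 c2@11 c4@11 c3@15, authorship .111..22424.333..
Authorship (.=original, N=cursor N): . 1 1 1 . . 2 2 4 2 4 . 3 3 3 . .
Index 11: author = original

Answer: original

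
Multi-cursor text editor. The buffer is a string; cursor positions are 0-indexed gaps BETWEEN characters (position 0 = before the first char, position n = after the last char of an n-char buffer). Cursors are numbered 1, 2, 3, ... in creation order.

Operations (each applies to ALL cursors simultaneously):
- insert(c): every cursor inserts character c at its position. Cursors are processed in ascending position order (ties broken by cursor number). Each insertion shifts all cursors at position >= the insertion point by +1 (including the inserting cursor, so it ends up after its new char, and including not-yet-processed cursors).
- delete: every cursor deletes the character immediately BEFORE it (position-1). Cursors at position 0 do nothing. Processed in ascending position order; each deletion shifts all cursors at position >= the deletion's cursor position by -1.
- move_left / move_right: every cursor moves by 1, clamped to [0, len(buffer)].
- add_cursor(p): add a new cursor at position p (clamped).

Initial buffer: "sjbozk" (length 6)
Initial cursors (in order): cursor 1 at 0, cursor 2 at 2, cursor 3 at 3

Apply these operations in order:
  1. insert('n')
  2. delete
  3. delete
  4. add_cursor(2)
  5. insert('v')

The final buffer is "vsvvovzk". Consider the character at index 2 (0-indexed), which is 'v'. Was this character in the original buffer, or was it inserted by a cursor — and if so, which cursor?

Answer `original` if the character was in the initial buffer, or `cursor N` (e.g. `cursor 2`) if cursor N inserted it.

Answer: cursor 2

Derivation:
After op 1 (insert('n')): buffer="nsjnbnozk" (len 9), cursors c1@1 c2@4 c3@6, authorship 1..2.3...
After op 2 (delete): buffer="sjbozk" (len 6), cursors c1@0 c2@2 c3@3, authorship ......
After op 3 (delete): buffer="sozk" (len 4), cursors c1@0 c2@1 c3@1, authorship ....
After op 4 (add_cursor(2)): buffer="sozk" (len 4), cursors c1@0 c2@1 c3@1 c4@2, authorship ....
After op 5 (insert('v')): buffer="vsvvovzk" (len 8), cursors c1@1 c2@4 c3@4 c4@6, authorship 1.23.4..
Authorship (.=original, N=cursor N): 1 . 2 3 . 4 . .
Index 2: author = 2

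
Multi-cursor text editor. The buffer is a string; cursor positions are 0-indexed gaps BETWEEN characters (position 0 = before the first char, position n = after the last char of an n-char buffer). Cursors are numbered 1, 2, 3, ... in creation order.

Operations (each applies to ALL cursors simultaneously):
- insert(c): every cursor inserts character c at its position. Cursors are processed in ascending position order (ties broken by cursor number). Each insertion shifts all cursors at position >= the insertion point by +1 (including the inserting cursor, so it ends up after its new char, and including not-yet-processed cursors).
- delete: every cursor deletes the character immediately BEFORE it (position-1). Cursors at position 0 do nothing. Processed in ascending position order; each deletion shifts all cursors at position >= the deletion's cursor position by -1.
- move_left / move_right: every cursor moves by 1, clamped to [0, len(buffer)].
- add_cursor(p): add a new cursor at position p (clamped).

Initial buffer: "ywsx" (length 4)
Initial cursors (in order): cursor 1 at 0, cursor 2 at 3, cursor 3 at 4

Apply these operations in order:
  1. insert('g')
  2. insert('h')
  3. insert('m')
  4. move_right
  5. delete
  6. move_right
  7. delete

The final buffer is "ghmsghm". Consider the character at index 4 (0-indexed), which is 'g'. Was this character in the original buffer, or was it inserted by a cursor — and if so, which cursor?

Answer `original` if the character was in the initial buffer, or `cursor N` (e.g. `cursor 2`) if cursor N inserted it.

After op 1 (insert('g')): buffer="gywsgxg" (len 7), cursors c1@1 c2@5 c3@7, authorship 1...2.3
After op 2 (insert('h')): buffer="ghywsghxgh" (len 10), cursors c1@2 c2@7 c3@10, authorship 11...22.33
After op 3 (insert('m')): buffer="ghmywsghmxghm" (len 13), cursors c1@3 c2@9 c3@13, authorship 111...222.333
After op 4 (move_right): buffer="ghmywsghmxghm" (len 13), cursors c1@4 c2@10 c3@13, authorship 111...222.333
After op 5 (delete): buffer="ghmwsghmgh" (len 10), cursors c1@3 c2@8 c3@10, authorship 111..22233
After op 6 (move_right): buffer="ghmwsghmgh" (len 10), cursors c1@4 c2@9 c3@10, authorship 111..22233
After op 7 (delete): buffer="ghmsghm" (len 7), cursors c1@3 c2@7 c3@7, authorship 111.222
Authorship (.=original, N=cursor N): 1 1 1 . 2 2 2
Index 4: author = 2

Answer: cursor 2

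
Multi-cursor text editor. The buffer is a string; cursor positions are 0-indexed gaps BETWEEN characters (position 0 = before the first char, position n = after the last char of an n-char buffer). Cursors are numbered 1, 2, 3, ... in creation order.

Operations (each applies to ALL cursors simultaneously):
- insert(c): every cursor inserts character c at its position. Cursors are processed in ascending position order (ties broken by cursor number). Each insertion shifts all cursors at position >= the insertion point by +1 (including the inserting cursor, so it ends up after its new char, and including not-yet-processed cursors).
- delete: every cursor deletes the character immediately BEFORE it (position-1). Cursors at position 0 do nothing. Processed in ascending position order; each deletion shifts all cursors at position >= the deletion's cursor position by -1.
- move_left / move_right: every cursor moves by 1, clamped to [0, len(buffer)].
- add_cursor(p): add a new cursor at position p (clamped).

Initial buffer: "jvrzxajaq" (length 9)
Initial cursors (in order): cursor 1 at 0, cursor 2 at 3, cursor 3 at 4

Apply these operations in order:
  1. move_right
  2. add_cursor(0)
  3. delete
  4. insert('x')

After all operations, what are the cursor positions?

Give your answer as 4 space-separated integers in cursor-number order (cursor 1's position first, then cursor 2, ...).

After op 1 (move_right): buffer="jvrzxajaq" (len 9), cursors c1@1 c2@4 c3@5, authorship .........
After op 2 (add_cursor(0)): buffer="jvrzxajaq" (len 9), cursors c4@0 c1@1 c2@4 c3@5, authorship .........
After op 3 (delete): buffer="vrajaq" (len 6), cursors c1@0 c4@0 c2@2 c3@2, authorship ......
After op 4 (insert('x')): buffer="xxvrxxajaq" (len 10), cursors c1@2 c4@2 c2@6 c3@6, authorship 14..23....

Answer: 2 6 6 2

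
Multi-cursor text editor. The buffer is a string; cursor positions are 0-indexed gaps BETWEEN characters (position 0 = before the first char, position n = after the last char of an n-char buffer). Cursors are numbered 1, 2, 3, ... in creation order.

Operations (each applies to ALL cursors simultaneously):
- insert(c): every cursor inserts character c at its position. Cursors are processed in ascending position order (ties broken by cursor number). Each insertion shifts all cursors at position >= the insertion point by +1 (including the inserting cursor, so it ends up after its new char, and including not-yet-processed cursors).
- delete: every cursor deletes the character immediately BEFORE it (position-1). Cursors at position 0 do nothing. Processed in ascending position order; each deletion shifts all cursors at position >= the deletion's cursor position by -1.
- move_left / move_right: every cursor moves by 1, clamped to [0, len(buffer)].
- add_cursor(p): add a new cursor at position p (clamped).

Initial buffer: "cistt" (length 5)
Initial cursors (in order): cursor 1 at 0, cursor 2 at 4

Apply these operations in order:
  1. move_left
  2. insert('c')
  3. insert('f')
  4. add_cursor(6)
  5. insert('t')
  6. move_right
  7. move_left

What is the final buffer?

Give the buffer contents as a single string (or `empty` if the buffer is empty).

After op 1 (move_left): buffer="cistt" (len 5), cursors c1@0 c2@3, authorship .....
After op 2 (insert('c')): buffer="ccisctt" (len 7), cursors c1@1 c2@5, authorship 1...2..
After op 3 (insert('f')): buffer="cfciscftt" (len 9), cursors c1@2 c2@7, authorship 11...22..
After op 4 (add_cursor(6)): buffer="cfciscftt" (len 9), cursors c1@2 c3@6 c2@7, authorship 11...22..
After op 5 (insert('t')): buffer="cftcisctfttt" (len 12), cursors c1@3 c3@8 c2@10, authorship 111...2322..
After op 6 (move_right): buffer="cftcisctfttt" (len 12), cursors c1@4 c3@9 c2@11, authorship 111...2322..
After op 7 (move_left): buffer="cftcisctfttt" (len 12), cursors c1@3 c3@8 c2@10, authorship 111...2322..

Answer: cftcisctfttt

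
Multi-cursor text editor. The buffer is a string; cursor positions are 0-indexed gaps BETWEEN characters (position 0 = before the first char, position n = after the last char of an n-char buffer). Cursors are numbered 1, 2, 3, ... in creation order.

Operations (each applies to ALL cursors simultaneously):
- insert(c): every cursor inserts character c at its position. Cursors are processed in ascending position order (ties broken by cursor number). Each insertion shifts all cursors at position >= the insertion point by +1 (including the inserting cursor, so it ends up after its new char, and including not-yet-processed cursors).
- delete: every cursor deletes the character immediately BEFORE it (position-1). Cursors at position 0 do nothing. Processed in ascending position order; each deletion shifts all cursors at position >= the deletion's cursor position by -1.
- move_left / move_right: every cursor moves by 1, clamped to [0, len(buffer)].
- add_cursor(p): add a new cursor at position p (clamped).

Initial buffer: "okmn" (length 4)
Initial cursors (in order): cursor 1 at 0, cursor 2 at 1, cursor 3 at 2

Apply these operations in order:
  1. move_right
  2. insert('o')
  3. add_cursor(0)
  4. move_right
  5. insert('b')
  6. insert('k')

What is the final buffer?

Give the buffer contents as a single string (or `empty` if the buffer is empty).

After op 1 (move_right): buffer="okmn" (len 4), cursors c1@1 c2@2 c3@3, authorship ....
After op 2 (insert('o')): buffer="ookomon" (len 7), cursors c1@2 c2@4 c3@6, authorship .1.2.3.
After op 3 (add_cursor(0)): buffer="ookomon" (len 7), cursors c4@0 c1@2 c2@4 c3@6, authorship .1.2.3.
After op 4 (move_right): buffer="ookomon" (len 7), cursors c4@1 c1@3 c2@5 c3@7, authorship .1.2.3.
After op 5 (insert('b')): buffer="obokbombonb" (len 11), cursors c4@2 c1@5 c2@8 c3@11, authorship .41.12.23.3
After op 6 (insert('k')): buffer="obkokbkombkonbk" (len 15), cursors c4@3 c1@7 c2@11 c3@15, authorship .441.112.223.33

Answer: obkokbkombkonbk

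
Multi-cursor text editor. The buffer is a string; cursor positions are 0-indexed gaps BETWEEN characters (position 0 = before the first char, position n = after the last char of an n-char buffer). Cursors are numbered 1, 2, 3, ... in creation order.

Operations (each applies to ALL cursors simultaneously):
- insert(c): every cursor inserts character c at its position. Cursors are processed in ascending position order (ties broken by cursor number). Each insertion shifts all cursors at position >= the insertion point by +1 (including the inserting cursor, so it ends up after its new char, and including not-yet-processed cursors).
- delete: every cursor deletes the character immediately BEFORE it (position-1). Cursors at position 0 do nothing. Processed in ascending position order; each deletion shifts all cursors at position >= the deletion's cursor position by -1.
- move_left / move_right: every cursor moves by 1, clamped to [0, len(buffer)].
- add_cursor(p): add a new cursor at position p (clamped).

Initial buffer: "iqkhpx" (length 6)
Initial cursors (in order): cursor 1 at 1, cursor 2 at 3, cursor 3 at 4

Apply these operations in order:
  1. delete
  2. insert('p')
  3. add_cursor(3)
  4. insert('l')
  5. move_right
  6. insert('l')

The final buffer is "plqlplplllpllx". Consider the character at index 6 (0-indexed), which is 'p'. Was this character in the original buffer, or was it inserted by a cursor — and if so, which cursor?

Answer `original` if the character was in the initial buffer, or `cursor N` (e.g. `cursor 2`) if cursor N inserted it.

Answer: cursor 3

Derivation:
After op 1 (delete): buffer="qpx" (len 3), cursors c1@0 c2@1 c3@1, authorship ...
After op 2 (insert('p')): buffer="pqpppx" (len 6), cursors c1@1 c2@4 c3@4, authorship 1.23..
After op 3 (add_cursor(3)): buffer="pqpppx" (len 6), cursors c1@1 c4@3 c2@4 c3@4, authorship 1.23..
After op 4 (insert('l')): buffer="plqplpllpx" (len 10), cursors c1@2 c4@5 c2@8 c3@8, authorship 11.24323..
After op 5 (move_right): buffer="plqplpllpx" (len 10), cursors c1@3 c4@6 c2@9 c3@9, authorship 11.24323..
After op 6 (insert('l')): buffer="plqlplplllpllx" (len 14), cursors c1@4 c4@8 c2@13 c3@13, authorship 11.1243423.23.
Authorship (.=original, N=cursor N): 1 1 . 1 2 4 3 4 2 3 . 2 3 .
Index 6: author = 3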